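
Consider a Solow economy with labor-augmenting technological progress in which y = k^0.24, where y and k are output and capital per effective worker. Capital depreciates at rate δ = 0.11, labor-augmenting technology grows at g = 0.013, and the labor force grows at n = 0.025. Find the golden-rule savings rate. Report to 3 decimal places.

s_gold = 0.240

n + g + δ = 0.025 + 0.013 + 0.11 = 0.148.
At the golden rule MPK = n+g+δ, and in any Cobb-Douglas steady state s = (n+g+δ)·k/y = MPK·k/y = capital's share 0.24.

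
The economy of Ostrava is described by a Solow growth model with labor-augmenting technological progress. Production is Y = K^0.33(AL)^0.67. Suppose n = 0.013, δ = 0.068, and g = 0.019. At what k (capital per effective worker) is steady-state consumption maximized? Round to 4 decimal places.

k_gold ≈ 5.9416

Capital per effective worker breaks even when investment replaces (n + g + δ)·k; here n + g + δ = 0.1.
Setting f'(k) = n+g+δ gives 0.33·k^(0.33−1) = 0.1, hence k_gold = (0.33/0.1)^(1/0.67) ≈ 5.9416.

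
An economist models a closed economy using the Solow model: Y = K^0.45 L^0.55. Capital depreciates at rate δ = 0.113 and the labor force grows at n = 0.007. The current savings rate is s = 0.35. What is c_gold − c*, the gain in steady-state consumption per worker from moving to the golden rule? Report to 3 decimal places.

Break-even investment rate: n + δ = 0.007 + 0.113 = 0.12.
Current steady state (s = 0.35): k* = (0.35/0.12)^(1/0.55) ≈ 7.0024, y* = 7.0024^0.45 ≈ 2.4008, c* = (1−0.35)·2.4008 ≈ 1.5605.
At the golden rule the marginal product of capital equals n+δ: 0.45·k^(0.45−1) = 0.12. Solving, k_gold = (0.45/0.12)^(1/0.55) ≈ 11.0584.
y_gold = 11.0584^0.45 ≈ 2.9489, c_gold = y_gold − 0.12·k_gold ≈ 1.6219.
Gain: Δc = 1.6219 − 1.5605 ≈ 0.0614.

Δc ≈ 0.061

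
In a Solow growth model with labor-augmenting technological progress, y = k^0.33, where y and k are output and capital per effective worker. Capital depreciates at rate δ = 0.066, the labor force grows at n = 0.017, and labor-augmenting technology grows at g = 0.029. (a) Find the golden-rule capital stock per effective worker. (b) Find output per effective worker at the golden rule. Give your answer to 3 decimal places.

(a) k_gold ≈ 5.017; (b) y_gold ≈ 1.703

The effective depreciation rate is n + g + δ = 0.017 + 0.029 + 0.066 = 0.112.
At the golden rule the marginal product of capital equals n+g+δ: 0.33·k^(0.33−1) = 0.112. Solving, k_gold = (0.33/0.112)^(1/0.67) ≈ 5.0170.
y_gold = 5.0170^0.33 ≈ 1.7027.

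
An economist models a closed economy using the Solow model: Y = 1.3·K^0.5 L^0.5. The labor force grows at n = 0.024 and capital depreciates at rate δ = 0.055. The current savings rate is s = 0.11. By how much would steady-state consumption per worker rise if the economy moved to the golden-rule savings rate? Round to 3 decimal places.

Δc ≈ 3.254

Break-even investment rate: n + δ = 0.024 + 0.055 = 0.079.
Current steady state (s = 0.11): k* = (0.11·1.3/0.079)^(1/0.5) ≈ 3.2766, y* = 1.3·3.2766^0.5 ≈ 2.3532, c* = (1−0.11)·2.3532 ≈ 2.0943.
Maximizing c = f(k) − (n+δ)·k gives f'(k) = n+δ, i.e. 0.5·1.3·k^(0.5−1) = 0.079, so k_gold = (0.5·1.3/0.079)^(1/0.5) ≈ 67.6975.
y_gold = 1.3·67.6975^0.5 ≈ 10.6962, c_gold = y_gold − 0.079·k_gold ≈ 5.3481.
Gain: Δc = 5.3481 − 2.0943 ≈ 3.2538.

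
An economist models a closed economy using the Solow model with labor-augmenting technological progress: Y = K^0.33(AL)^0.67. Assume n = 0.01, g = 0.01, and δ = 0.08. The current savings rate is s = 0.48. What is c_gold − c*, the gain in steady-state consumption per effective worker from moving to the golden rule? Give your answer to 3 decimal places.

Δc ≈ 0.080

n + g + δ = 0.01 + 0.01 + 0.08 = 0.1.
Current steady state (s = 0.48): k* = (0.48/0.1)^(1/0.67) ≈ 10.3939, y* = 10.3939^0.33 ≈ 2.1654, c* = (1−0.48)·2.1654 ≈ 1.1260.
At the golden rule the marginal product of capital equals n+g+δ: 0.33·k^(0.33−1) = 0.1. Solving, k_gold = (0.33/0.1)^(1/0.67) ≈ 5.9416.
y_gold = 5.9416^0.33 ≈ 1.8005, c_gold = y_gold − 0.1·k_gold ≈ 1.2063.
Gain: Δc = 1.2063 − 1.1260 ≈ 0.0803.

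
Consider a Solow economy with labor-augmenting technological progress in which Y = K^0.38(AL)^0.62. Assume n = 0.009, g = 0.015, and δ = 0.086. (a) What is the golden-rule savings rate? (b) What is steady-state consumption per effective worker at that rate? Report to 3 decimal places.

(a) s_gold = 0.380; (b) c_gold ≈ 1.325

Break-even investment rate: n + g + δ = 0.009 + 0.015 + 0.086 = 0.11.
For Cobb-Douglas, s_gold equals capital's share: s_gold = 0.38.
At the golden rule the marginal product of capital equals n+g+δ: 0.38·k^(0.38−1) = 0.11. Solving, k_gold = (0.38/0.11)^(1/0.62) ≈ 7.3854.
y_gold = 7.3854^0.38 ≈ 2.1379; c_gold = (1−0.38)·y_gold ≈ 1.3255.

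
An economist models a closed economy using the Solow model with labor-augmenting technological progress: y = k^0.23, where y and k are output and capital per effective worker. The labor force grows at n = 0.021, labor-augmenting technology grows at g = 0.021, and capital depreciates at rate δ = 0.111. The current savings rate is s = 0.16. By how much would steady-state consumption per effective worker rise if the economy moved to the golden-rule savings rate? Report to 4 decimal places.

Δc ≈ 0.0184

The effective depreciation rate is n + g + δ = 0.021 + 0.021 + 0.111 = 0.153.
Current steady state (s = 0.16): k* = (0.16/0.153)^(1/0.77) ≈ 1.0598, y* = 1.0598^0.23 ≈ 1.0135, c* = (1−0.16)·1.0135 ≈ 0.8513.
Setting f'(k) = n+g+δ gives 0.23·k^(0.23−1) = 0.153, hence k_gold = (0.23/0.153)^(1/0.77) ≈ 1.6979.
y_gold = 1.6979^0.23 ≈ 1.1295, c_gold = y_gold − 0.153·k_gold ≈ 0.8697.
Gain: Δc = 0.8697 − 0.8513 ≈ 0.0184.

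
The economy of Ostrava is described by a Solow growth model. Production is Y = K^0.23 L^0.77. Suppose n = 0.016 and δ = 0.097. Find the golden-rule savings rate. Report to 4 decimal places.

s_gold = 0.2300

n + δ = 0.016 + 0.097 = 0.113.
At the golden rule MPK = n+δ, and in any Cobb-Douglas steady state s = (n+δ)·k/y = MPK·k/y = capital's share 0.23.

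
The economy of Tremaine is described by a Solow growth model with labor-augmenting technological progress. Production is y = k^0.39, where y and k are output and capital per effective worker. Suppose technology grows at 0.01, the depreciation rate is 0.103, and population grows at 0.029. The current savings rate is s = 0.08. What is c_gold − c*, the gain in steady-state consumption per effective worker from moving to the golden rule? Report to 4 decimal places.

n + g + δ = 0.029 + 0.01 + 0.103 = 0.142.
Current steady state (s = 0.08): k* = (0.08/0.142)^(1/0.61) ≈ 0.3904, y* = 0.3904^0.39 ≈ 0.6929, c* = (1−0.08)·0.6929 ≈ 0.6375.
Golden rule sets MPK = n+g+δ: 0.39·k^(0.39−1) = 0.142, so k_gold = (0.39/0.142)^(1/0.61) ≈ 5.2397.
y_gold = 5.2397^0.39 ≈ 1.9078, c_gold = y_gold − 0.142·k_gold ≈ 1.1637.
Gain: Δc = 1.1637 − 0.6375 ≈ 0.5263.

Δc ≈ 0.5263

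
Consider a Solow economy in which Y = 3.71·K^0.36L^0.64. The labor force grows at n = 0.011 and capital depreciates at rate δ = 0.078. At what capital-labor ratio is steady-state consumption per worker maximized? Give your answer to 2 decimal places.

k_gold ≈ 68.86

Capital per worker breaks even when investment replaces (n + δ)·k; here n + δ = 0.089.
Setting f'(k) = n+δ gives 0.36·3.71·k^(0.36−1) = 0.089, hence k_gold = (0.36·3.71/0.089)^(1/0.64) ≈ 68.8569.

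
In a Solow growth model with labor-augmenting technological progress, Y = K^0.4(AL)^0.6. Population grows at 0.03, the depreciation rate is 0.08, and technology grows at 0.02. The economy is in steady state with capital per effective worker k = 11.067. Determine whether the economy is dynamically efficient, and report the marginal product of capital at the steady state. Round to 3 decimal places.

Break-even investment rate: n + g + δ = 0.03 + 0.02 + 0.08 = 0.13.
MPK = 0.4·k^(0.4−1) = 0.4·11.067^(-0.6) ≈ 0.0945.
MPK < 0.13, so the economy is dynamically inefficient (over-saving).

dynamically inefficient; MPK ≈ 0.095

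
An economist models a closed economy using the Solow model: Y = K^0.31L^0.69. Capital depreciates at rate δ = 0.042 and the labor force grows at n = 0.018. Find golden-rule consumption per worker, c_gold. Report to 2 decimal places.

Break-even investment rate: n + δ = 0.018 + 0.042 = 0.06.
At the golden rule the marginal product of capital equals n+δ: 0.31·k^(0.31−1) = 0.06. Solving, k_gold = (0.31/0.06)^(1/0.69) ≈ 10.8053.
y_gold = 10.8053^0.31 ≈ 2.0914.
c_gold = y_gold − (n+δ)·k_gold = 2.0914 − 0.06·10.8053 ≈ 1.4430.

c_gold ≈ 1.44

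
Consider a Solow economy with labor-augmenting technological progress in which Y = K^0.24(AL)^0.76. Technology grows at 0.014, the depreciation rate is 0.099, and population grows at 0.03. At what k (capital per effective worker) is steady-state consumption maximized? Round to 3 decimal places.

k_gold ≈ 1.976

Break-even investment rate: n + g + δ = 0.03 + 0.014 + 0.099 = 0.143.
Setting f'(k) = n+g+δ gives 0.24·k^(0.24−1) = 0.143, hence k_gold = (0.24/0.143)^(1/0.76) ≈ 1.9765.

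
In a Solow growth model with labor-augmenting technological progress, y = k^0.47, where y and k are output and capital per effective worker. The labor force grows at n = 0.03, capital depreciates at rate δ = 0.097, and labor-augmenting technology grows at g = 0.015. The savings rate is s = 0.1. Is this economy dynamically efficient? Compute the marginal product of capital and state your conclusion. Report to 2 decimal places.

Capital per effective worker breaks even when investment replaces (n + g + δ)·k; here n + g + δ = 0.142.
Steady-state k*: s·k^0.47 = 0.142·k gives k* = (0.1/0.142)^(1/0.53) ≈ 0.5160.
MPK = 0.47·0.5160^(-0.53) ≈ 0.6674.
MPK > n+g+δ = 0.142, so the economy is dynamically efficient (under-saving).

dynamically efficient; MPK ≈ 0.67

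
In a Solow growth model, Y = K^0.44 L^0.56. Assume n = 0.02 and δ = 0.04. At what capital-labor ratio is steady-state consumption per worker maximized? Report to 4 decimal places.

n + δ = 0.02 + 0.04 = 0.06.
At the golden rule the marginal product of capital equals n+δ: 0.44·k^(0.44−1) = 0.06. Solving, k_gold = (0.44/0.06)^(1/0.56) ≈ 35.0898.

k_gold ≈ 35.0898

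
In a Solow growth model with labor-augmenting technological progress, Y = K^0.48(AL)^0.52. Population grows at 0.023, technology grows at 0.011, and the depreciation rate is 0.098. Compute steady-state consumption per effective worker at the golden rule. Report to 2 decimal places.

c_gold ≈ 1.71

Break-even investment rate: n + g + δ = 0.023 + 0.011 + 0.098 = 0.132.
At the golden rule the marginal product of capital equals n+g+δ: 0.48·k^(0.48−1) = 0.132. Solving, k_gold = (0.48/0.132)^(1/0.52) ≈ 11.9731.
y_gold = 11.9731^0.48 ≈ 3.2926.
c_gold = y_gold − (n+g+δ)·k_gold = 3.2926 − 0.132·11.9731 ≈ 1.7122.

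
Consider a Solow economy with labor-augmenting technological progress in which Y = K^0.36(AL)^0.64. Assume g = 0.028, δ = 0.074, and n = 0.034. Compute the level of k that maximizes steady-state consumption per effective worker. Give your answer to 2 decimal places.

Break-even investment rate: n + g + δ = 0.034 + 0.028 + 0.074 = 0.136.
Golden rule sets MPK = n+g+δ: 0.36·k^(0.36−1) = 0.136, so k_gold = (0.36/0.136)^(1/0.64) ≈ 4.5769.

k_gold ≈ 4.58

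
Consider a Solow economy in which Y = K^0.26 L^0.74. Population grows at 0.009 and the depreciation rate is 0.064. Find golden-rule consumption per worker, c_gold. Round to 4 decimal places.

n + δ = 0.009 + 0.064 = 0.073.
At the golden rule the marginal product of capital equals n+δ: 0.26·k^(0.26−1) = 0.073. Solving, k_gold = (0.26/0.073)^(1/0.74) ≈ 5.5651.
y_gold = 5.5651^0.26 ≈ 1.5625.
c_gold = y_gold − (n+δ)·k_gold = 1.5625 − 0.073·5.5651 ≈ 1.1563.

c_gold ≈ 1.1563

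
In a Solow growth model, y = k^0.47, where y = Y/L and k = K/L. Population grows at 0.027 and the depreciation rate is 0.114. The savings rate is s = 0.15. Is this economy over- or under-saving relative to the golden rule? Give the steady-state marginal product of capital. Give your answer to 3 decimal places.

under-saving; MPK ≈ 0.442

Break-even investment rate: n + δ = 0.027 + 0.114 = 0.141.
Steady-state k*: s·k^0.47 = 0.141·k gives k* = (0.15/0.141)^(1/0.53) ≈ 1.1238.
MPK = 0.47·1.1238^(-0.53) ≈ 0.4418.
MPK > n+δ = 0.141, so the economy is dynamically efficient (under-saving).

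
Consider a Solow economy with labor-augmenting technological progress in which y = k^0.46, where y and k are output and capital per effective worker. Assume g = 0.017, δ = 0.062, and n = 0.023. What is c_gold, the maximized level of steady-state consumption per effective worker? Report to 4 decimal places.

The effective depreciation rate is n + g + δ = 0.023 + 0.017 + 0.062 = 0.102.
Golden rule sets MPK = n+g+δ: 0.46·k^(0.46−1) = 0.102, so k_gold = (0.46/0.102)^(1/0.54) ≈ 16.2706.
y_gold = 16.2706^0.46 ≈ 3.6078.
c_gold = y_gold − (n+g+δ)·k_gold = 3.6078 − 0.102·16.2706 ≈ 1.9482.

c_gold ≈ 1.9482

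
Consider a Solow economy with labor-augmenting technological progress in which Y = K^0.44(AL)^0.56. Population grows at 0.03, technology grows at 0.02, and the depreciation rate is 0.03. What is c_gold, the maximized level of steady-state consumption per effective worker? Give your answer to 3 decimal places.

The effective depreciation rate is n + g + δ = 0.03 + 0.02 + 0.03 = 0.08.
At the golden rule the marginal product of capital equals n+g+δ: 0.44·k^(0.44−1) = 0.08. Solving, k_gold = (0.44/0.08)^(1/0.56) ≈ 20.9931.
y_gold = 20.9931^0.44 ≈ 3.8169.
c_gold = y_gold − (n+g+δ)·k_gold = 3.8169 − 0.08·20.9931 ≈ 2.1375.

c_gold ≈ 2.137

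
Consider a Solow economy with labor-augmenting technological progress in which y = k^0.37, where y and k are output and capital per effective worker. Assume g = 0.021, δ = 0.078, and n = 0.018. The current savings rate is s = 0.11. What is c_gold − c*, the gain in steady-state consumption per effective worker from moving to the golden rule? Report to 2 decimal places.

Δc ≈ 0.38

Capital per effective worker breaks even when investment replaces (n + g + δ)·k; here n + g + δ = 0.117.
Current steady state (s = 0.11): k* = (0.11/0.117)^(1/0.63) ≈ 0.9067, y* = 0.9067^0.37 ≈ 0.9644, c* = (1−0.11)·0.9644 ≈ 0.8583.
At the golden rule the marginal product of capital equals n+g+δ: 0.37·k^(0.37−1) = 0.117. Solving, k_gold = (0.37/0.117)^(1/0.63) ≈ 6.2184.
y_gold = 6.2184^0.37 ≈ 1.9663, c_gold = y_gold − 0.117·k_gold ≈ 1.2388.
Gain: Δc = 1.2388 − 0.8583 ≈ 0.3805.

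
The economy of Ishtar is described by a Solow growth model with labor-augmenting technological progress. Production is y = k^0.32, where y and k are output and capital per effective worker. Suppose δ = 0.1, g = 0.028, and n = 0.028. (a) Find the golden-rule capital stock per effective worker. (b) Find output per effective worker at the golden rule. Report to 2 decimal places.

n + g + δ = 0.028 + 0.028 + 0.1 = 0.156.
At the golden rule the marginal product of capital equals n+g+δ: 0.32·k^(0.32−1) = 0.156. Solving, k_gold = (0.32/0.156)^(1/0.68) ≈ 2.8765.
y_gold = 2.8765^0.32 ≈ 1.4023.

(a) k_gold ≈ 2.88; (b) y_gold ≈ 1.40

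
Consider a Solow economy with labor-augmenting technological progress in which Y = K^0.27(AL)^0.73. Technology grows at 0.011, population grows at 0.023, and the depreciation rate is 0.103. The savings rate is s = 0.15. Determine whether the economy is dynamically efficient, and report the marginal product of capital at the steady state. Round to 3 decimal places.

dynamically efficient; MPK ≈ 0.247

Break-even investment rate: n + g + δ = 0.023 + 0.011 + 0.103 = 0.137.
Steady-state k*: s·k^0.27 = 0.137·k gives k* = (0.15/0.137)^(1/0.73) ≈ 1.1322.
MPK = 0.27·1.1322^(-0.73) ≈ 0.2466.
MPK > n+g+δ = 0.137, so the economy is dynamically efficient (under-saving).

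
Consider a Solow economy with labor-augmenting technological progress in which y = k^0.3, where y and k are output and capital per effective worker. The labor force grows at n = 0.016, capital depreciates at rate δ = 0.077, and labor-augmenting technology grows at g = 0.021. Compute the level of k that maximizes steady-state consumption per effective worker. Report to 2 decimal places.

Break-even investment rate: n + g + δ = 0.016 + 0.021 + 0.077 = 0.114.
Maximizing c = f(k) − (n+g+δ)·k gives f'(k) = n+g+δ, i.e. 0.3·k^(0.3−1) = 0.114, so k_gold = (0.3/0.114)^(1/0.7) ≈ 3.9839.

k_gold ≈ 3.98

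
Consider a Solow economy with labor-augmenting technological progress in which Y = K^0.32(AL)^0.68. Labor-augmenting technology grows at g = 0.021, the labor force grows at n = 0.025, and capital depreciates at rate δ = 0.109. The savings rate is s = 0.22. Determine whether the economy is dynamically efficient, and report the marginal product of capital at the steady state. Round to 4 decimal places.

The effective depreciation rate is n + g + δ = 0.025 + 0.021 + 0.109 = 0.155.
Steady-state k*: s·k^0.32 = 0.155·k gives k* = (0.22/0.155)^(1/0.68) ≈ 1.6736.
MPK = 0.32·1.6736^(-0.68) ≈ 0.2255.
MPK > n+g+δ = 0.155, so the economy is dynamically efficient (under-saving).

dynamically efficient; MPK ≈ 0.2255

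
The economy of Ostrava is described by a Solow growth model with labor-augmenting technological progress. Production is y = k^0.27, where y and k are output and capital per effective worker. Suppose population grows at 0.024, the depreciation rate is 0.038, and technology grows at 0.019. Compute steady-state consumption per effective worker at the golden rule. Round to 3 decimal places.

c_gold ≈ 1.140

n + g + δ = 0.024 + 0.019 + 0.038 = 0.081.
Maximizing c = f(k) − (n+g+δ)·k gives f'(k) = n+g+δ, i.e. 0.27·k^(0.27−1) = 0.081, so k_gold = (0.27/0.081)^(1/0.73) ≈ 5.2032.
y_gold = 5.2032^0.27 ≈ 1.5610.
c_gold = y_gold − (n+g+δ)·k_gold = 1.5610 − 0.081·5.2032 ≈ 1.1395.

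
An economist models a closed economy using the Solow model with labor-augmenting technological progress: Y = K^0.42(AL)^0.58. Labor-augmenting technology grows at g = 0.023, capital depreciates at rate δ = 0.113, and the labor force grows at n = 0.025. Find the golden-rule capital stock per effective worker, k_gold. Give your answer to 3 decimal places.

Capital per effective worker breaks even when investment replaces (n + g + δ)·k; here n + g + δ = 0.161.
Setting f'(k) = n+g+δ gives 0.42·k^(0.42−1) = 0.161, hence k_gold = (0.42/0.161)^(1/0.58) ≈ 5.2236.

k_gold ≈ 5.224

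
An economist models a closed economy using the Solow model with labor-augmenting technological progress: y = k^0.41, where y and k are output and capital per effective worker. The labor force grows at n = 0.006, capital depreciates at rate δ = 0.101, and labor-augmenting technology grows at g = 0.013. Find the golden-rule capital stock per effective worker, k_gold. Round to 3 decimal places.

k_gold ≈ 8.024

Capital per effective worker breaks even when investment replaces (n + g + δ)·k; here n + g + δ = 0.12.
Golden rule sets MPK = n+g+δ: 0.41·k^(0.41−1) = 0.12, so k_gold = (0.41/0.12)^(1/0.59) ≈ 8.0244.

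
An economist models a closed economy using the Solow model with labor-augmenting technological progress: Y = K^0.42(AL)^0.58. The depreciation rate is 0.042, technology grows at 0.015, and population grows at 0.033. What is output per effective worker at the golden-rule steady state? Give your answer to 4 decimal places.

y_gold ≈ 3.0511

Break-even investment rate: n + g + δ = 0.033 + 0.015 + 0.042 = 0.09.
Maximizing c = f(k) − (n+g+δ)·k gives f'(k) = n+g+δ, i.e. 0.42·k^(0.42−1) = 0.09, so k_gold = (0.42/0.09)^(1/0.58) ≈ 14.2384.
Output: y_gold = k_gold^0.42 = 14.2384^0.42 ≈ 3.0511.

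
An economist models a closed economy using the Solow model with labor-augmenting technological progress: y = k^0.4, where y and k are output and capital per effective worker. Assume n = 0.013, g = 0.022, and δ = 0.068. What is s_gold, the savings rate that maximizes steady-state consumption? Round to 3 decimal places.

s_gold = 0.400

The effective depreciation rate is n + g + δ = 0.013 + 0.022 + 0.068 = 0.103.
At the golden rule MPK = n+g+δ, and in any Cobb-Douglas steady state s = (n+g+δ)·k/y = MPK·k/y = capital's share 0.4.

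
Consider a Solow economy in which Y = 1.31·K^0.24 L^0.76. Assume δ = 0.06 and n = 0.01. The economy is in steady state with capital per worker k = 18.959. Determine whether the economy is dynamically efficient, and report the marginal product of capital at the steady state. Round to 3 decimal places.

dynamically inefficient; MPK ≈ 0.034

Capital per worker breaks even when investment replaces (n + δ)·k; here n + δ = 0.07.
MPK = 0.24·1.31·k^(0.24−1) = 0.24·1.31·18.959^(-0.76) ≈ 0.0336.
MPK < 0.07, so the economy is dynamically inefficient (over-saving).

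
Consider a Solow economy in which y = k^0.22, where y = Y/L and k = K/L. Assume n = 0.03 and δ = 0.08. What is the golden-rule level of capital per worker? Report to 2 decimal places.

k_gold ≈ 2.43

The effective depreciation rate is n + δ = 0.03 + 0.08 = 0.11.
At the golden rule the marginal product of capital equals n+δ: 0.22·k^(0.22−1) = 0.11. Solving, k_gold = (0.22/0.11)^(1/0.78) ≈ 2.4318.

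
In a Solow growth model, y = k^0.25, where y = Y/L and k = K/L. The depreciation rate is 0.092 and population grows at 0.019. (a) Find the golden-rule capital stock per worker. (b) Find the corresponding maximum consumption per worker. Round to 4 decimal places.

(a) k_gold ≈ 2.9523; (b) c_gold ≈ 0.9831

Break-even investment rate: n + δ = 0.019 + 0.092 = 0.111.
Setting f'(k) = n+δ gives 0.25·k^(0.25−1) = 0.111, hence k_gold = (0.25/0.111)^(1/0.75) ≈ 2.9523.
y_gold = 2.9523^0.25 ≈ 1.3108; c_gold = y_gold − 0.111·k_gold ≈ 0.9831.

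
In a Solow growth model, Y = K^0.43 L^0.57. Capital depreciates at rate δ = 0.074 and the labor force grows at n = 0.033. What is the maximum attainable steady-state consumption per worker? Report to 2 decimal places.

c_gold ≈ 1.63

Break-even investment rate: n + δ = 0.033 + 0.074 = 0.107.
Setting f'(k) = n+δ gives 0.43·k^(0.43−1) = 0.107, hence k_gold = (0.43/0.107)^(1/0.57) ≈ 11.4762.
y_gold = 11.4762^0.43 ≈ 2.8557.
c_gold = y_gold − (n+δ)·k_gold = 2.8557 − 0.107·11.4762 ≈ 1.6278.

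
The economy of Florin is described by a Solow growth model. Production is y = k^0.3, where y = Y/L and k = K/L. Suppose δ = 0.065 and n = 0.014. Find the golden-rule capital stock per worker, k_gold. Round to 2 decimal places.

Break-even investment rate: n + δ = 0.014 + 0.065 = 0.079.
At the golden rule the marginal product of capital equals n+δ: 0.3·k^(0.3−1) = 0.079. Solving, k_gold = (0.3/0.079)^(1/0.7) ≈ 6.7274.

k_gold ≈ 6.73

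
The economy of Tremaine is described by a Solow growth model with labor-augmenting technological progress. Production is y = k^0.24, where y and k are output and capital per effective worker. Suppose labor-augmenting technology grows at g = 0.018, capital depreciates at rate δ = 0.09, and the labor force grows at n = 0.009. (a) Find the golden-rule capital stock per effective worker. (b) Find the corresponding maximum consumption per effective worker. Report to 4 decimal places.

(a) k_gold ≈ 2.5737; (b) c_gold ≈ 0.9536

Capital per effective worker breaks even when investment replaces (n + g + δ)·k; here n + g + δ = 0.117.
At the golden rule the marginal product of capital equals n+g+δ: 0.24·k^(0.24−1) = 0.117. Solving, k_gold = (0.24/0.117)^(1/0.76) ≈ 2.5737.
y_gold = 2.5737^0.24 ≈ 1.2547; c_gold = y_gold − 0.117·k_gold ≈ 0.9536.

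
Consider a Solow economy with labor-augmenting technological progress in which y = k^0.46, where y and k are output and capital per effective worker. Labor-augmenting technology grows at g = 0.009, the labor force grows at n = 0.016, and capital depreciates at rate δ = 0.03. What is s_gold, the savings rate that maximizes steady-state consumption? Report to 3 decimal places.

s_gold = 0.460

Break-even investment rate: n + g + δ = 0.016 + 0.009 + 0.03 = 0.055.
At the golden rule MPK = n+g+δ, and in any Cobb-Douglas steady state s = (n+g+δ)·k/y = MPK·k/y = capital's share 0.46.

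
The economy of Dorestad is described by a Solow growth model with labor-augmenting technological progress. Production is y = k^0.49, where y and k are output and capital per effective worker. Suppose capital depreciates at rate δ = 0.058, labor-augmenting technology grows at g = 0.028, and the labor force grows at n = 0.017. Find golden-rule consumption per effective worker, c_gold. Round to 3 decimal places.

Capital per effective worker breaks even when investment replaces (n + g + δ)·k; here n + g + δ = 0.103.
Setting f'(k) = n+g+δ gives 0.49·k^(0.49−1) = 0.103, hence k_gold = (0.49/0.103)^(1/0.51) ≈ 21.2890.
y_gold = 21.2890^0.49 ≈ 4.4750.
c_gold = y_gold − (n+g+δ)·k_gold = 4.4750 − 0.103·21.2890 ≈ 2.2823.

c_gold ≈ 2.282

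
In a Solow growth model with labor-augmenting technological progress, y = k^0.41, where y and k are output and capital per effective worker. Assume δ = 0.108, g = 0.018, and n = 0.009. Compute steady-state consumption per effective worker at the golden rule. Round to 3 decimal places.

Break-even investment rate: n + g + δ = 0.009 + 0.018 + 0.108 = 0.135.
Maximizing c = f(k) − (n+g+δ)·k gives f'(k) = n+g+δ, i.e. 0.41·k^(0.41−1) = 0.135, so k_gold = (0.41/0.135)^(1/0.59) ≈ 6.5722.
y_gold = 6.5722^0.41 ≈ 2.1640.
c_gold = y_gold − (n+g+δ)·k_gold = 2.1640 − 0.135·6.5722 ≈ 1.2768.

c_gold ≈ 1.277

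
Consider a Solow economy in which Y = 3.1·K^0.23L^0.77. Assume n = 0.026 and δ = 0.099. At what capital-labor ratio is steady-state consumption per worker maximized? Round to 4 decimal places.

n + δ = 0.026 + 0.099 = 0.125.
Golden rule sets MPK = n+δ: 0.23·3.1·k^(0.23−1) = 0.125, so k_gold = (0.23·3.1/0.125)^(1/0.77) ≈ 9.5951.

k_gold ≈ 9.5951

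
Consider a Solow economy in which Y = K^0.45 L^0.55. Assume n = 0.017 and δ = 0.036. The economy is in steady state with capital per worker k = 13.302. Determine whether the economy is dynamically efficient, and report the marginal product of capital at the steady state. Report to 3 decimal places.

dynamically efficient; MPK ≈ 0.108

Break-even investment rate: n + δ = 0.017 + 0.036 = 0.053.
MPK = 0.45·k^(0.45−1) = 0.45·13.302^(-0.55) ≈ 0.1084.
MPK > 0.053, so the economy is dynamically efficient (under-saving).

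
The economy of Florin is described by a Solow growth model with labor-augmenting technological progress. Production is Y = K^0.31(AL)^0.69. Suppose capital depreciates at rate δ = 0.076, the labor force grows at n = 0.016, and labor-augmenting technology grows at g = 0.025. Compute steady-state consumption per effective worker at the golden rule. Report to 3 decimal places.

c_gold ≈ 1.069

n + g + δ = 0.016 + 0.025 + 0.076 = 0.117.
Setting f'(k) = n+g+δ gives 0.31·k^(0.31−1) = 0.117, hence k_gold = (0.31/0.117)^(1/0.69) ≈ 4.1049.
y_gold = 4.1049^0.31 ≈ 1.5493.
c_gold = y_gold − (n+g+δ)·k_gold = 1.5493 − 0.117·4.1049 ≈ 1.0690.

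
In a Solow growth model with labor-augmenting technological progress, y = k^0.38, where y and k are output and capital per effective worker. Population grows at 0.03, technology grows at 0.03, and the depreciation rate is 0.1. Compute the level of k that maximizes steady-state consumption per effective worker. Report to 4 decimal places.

k_gold ≈ 4.0356

Capital per effective worker breaks even when investment replaces (n + g + δ)·k; here n + g + δ = 0.16.
Maximizing c = f(k) − (n+g+δ)·k gives f'(k) = n+g+δ, i.e. 0.38·k^(0.38−1) = 0.16, so k_gold = (0.38/0.16)^(1/0.62) ≈ 4.0356.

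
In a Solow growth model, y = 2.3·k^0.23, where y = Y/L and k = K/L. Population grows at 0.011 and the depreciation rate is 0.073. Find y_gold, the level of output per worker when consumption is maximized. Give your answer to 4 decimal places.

y_gold ≈ 3.9851

n + δ = 0.011 + 0.073 = 0.084.
Maximizing c = f(k) − (n+δ)·k gives f'(k) = n+δ, i.e. 0.23·2.3·k^(0.23−1) = 0.084, so k_gold = (0.23·2.3/0.084)^(1/0.77) ≈ 10.9117.
Output: y_gold = 2.3·k_gold^0.23 = 2.3·10.9117^0.23 ≈ 3.9851.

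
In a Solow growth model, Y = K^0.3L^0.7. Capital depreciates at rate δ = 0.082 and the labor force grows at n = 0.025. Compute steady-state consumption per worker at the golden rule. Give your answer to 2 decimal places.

c_gold ≈ 1.09

Capital per worker breaks even when investment replaces (n + δ)·k; here n + δ = 0.107.
At the golden rule the marginal product of capital equals n+δ: 0.3·k^(0.3−1) = 0.107. Solving, k_gold = (0.3/0.107)^(1/0.7) ≈ 4.3614.
y_gold = 4.3614^0.3 ≈ 1.5556.
c_gold = y_gold − (n+δ)·k_gold = 1.5556 − 0.107·4.3614 ≈ 1.0889.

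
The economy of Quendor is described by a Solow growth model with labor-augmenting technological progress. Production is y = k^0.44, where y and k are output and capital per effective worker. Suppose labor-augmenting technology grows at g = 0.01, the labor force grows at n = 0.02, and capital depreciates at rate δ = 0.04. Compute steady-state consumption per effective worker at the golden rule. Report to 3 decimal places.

The effective depreciation rate is n + g + δ = 0.02 + 0.01 + 0.04 = 0.07.
At the golden rule the marginal product of capital equals n+g+δ: 0.44·k^(0.44−1) = 0.07. Solving, k_gold = (0.44/0.07)^(1/0.56) ≈ 26.6461.
y_gold = 26.6461^0.44 ≈ 4.2391.
c_gold = y_gold − (n+g+δ)·k_gold = 4.2391 − 0.07·26.6461 ≈ 2.3739.

c_gold ≈ 2.374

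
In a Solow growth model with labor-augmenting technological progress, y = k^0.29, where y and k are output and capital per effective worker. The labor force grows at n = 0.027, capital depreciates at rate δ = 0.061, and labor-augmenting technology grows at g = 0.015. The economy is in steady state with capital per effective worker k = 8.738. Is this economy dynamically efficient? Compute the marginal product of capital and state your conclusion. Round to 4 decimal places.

Capital per effective worker breaks even when investment replaces (n + g + δ)·k; here n + g + δ = 0.103.
MPK = 0.29·k^(0.29−1) = 0.29·8.738^(-0.71) ≈ 0.0622.
MPK < 0.103, so the economy is dynamically inefficient (over-saving).

dynamically inefficient; MPK ≈ 0.0622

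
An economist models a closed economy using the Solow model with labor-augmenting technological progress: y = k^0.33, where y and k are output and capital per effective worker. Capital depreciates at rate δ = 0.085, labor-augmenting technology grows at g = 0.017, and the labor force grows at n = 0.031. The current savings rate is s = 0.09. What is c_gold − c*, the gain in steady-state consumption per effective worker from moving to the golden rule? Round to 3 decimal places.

The effective depreciation rate is n + g + δ = 0.031 + 0.017 + 0.085 = 0.133.
Current steady state (s = 0.09): k* = (0.09/0.133)^(1/0.67) ≈ 0.5583, y* = 0.5583^0.33 ≈ 0.8250, c* = (1−0.09)·0.8250 ≈ 0.7508.
Golden rule sets MPK = n+g+δ: 0.33·k^(0.33−1) = 0.133, so k_gold = (0.33/0.133)^(1/0.67) ≈ 3.8819.
y_gold = 3.8819^0.33 ≈ 1.5645, c_gold = y_gold − 0.133·k_gold ≈ 1.0482.
Gain: Δc = 1.0482 − 0.7508 ≈ 0.2975.

Δc ≈ 0.297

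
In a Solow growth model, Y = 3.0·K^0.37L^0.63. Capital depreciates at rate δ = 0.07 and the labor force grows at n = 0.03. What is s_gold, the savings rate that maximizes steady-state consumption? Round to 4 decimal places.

s_gold = 0.3700

n + δ = 0.03 + 0.07 = 0.1.
At the golden rule MPK = n+δ, and in any Cobb-Douglas steady state s = (n+δ)·k/y = MPK·k/y = capital's share 0.37.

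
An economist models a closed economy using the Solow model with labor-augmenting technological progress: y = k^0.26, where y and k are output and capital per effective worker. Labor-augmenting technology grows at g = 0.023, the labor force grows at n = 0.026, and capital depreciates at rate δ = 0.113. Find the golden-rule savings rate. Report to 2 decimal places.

s_gold = 0.26

n + g + δ = 0.026 + 0.023 + 0.113 = 0.162.
At the golden rule MPK = n+g+δ, and in any Cobb-Douglas steady state s = (n+g+δ)·k/y = MPK·k/y = capital's share 0.26.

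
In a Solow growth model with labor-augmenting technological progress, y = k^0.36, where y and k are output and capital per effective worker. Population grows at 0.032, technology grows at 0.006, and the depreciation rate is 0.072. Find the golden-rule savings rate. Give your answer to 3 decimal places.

The effective depreciation rate is n + g + δ = 0.032 + 0.006 + 0.072 = 0.11.
At the golden rule MPK = n+g+δ, and in any Cobb-Douglas steady state s = (n+g+δ)·k/y = MPK·k/y = capital's share 0.36.

s_gold = 0.360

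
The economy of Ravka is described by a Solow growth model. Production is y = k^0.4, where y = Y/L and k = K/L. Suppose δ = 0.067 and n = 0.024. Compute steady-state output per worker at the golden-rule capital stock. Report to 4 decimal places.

n + δ = 0.024 + 0.067 = 0.091.
Setting f'(k) = n+δ gives 0.4·k^(0.4−1) = 0.091, hence k_gold = (0.4/0.091)^(1/0.6) ≈ 11.7950.
Output: y_gold = k_gold^0.4 = 11.7950^0.4 ≈ 2.6834.

y_gold ≈ 2.6834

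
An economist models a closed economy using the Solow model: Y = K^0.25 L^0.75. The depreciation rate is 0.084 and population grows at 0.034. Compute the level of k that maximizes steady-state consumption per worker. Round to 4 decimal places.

k_gold ≈ 2.7211

The effective depreciation rate is n + δ = 0.034 + 0.084 = 0.118.
At the golden rule the marginal product of capital equals n+δ: 0.25·k^(0.25−1) = 0.118. Solving, k_gold = (0.25/0.118)^(1/0.75) ≈ 2.7211.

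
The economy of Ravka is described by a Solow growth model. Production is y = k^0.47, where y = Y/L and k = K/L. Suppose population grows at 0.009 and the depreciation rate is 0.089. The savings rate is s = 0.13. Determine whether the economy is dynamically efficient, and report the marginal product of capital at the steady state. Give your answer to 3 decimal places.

Break-even investment rate: n + δ = 0.009 + 0.089 = 0.098.
Steady-state k*: s·k^0.47 = 0.098·k gives k* = (0.13/0.098)^(1/0.53) ≈ 1.7043.
MPK = 0.47·1.7043^(-0.53) ≈ 0.3543.
MPK > n+δ = 0.098, so the economy is dynamically efficient (under-saving).

dynamically efficient; MPK ≈ 0.354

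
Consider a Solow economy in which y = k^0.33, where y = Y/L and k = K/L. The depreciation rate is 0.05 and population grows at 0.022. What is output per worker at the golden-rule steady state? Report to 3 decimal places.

The effective depreciation rate is n + δ = 0.022 + 0.05 = 0.072.
Setting f'(k) = n+δ gives 0.33·k^(0.33−1) = 0.072, hence k_gold = (0.33/0.072)^(1/0.67) ≈ 9.7015.
Output: y_gold = k_gold^0.33 = 9.7015^0.33 ≈ 2.1167.

y_gold ≈ 2.117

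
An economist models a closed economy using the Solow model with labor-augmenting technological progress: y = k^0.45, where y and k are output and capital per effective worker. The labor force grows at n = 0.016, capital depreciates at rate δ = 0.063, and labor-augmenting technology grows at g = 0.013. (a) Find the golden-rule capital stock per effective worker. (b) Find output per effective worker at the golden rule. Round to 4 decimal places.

n + g + δ = 0.016 + 0.013 + 0.063 = 0.092.
Setting f'(k) = n+g+δ gives 0.45·k^(0.45−1) = 0.092, hence k_gold = (0.45/0.092)^(1/0.55) ≈ 17.9267.
y_gold = 17.9267^0.45 ≈ 3.6650.

(a) k_gold ≈ 17.9267; (b) y_gold ≈ 3.6650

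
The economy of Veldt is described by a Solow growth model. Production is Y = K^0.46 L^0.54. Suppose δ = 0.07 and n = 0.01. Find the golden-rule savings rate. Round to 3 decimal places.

Capital per worker breaks even when investment replaces (n + δ)·k; here n + δ = 0.08.
At the golden rule MPK = n+δ, and in any Cobb-Douglas steady state s = (n+δ)·k/y = MPK·k/y = capital's share 0.46.

s_gold = 0.460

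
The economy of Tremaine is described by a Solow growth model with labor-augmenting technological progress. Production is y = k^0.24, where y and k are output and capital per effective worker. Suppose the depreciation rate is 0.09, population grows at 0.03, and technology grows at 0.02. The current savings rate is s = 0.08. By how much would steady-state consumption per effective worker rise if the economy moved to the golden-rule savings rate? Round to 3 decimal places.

Δc ≈ 0.130

Break-even investment rate: n + g + δ = 0.03 + 0.02 + 0.09 = 0.14.
Current steady state (s = 0.08): k* = (0.08/0.14)^(1/0.76) ≈ 0.4789, y* = 0.4789^0.24 ≈ 0.8380, c* = (1−0.08)·0.8380 ≈ 0.7710.
At the golden rule the marginal product of capital equals n+g+δ: 0.24·k^(0.24−1) = 0.14. Solving, k_gold = (0.24/0.14)^(1/0.76) ≈ 2.0324.
y_gold = 2.0324^0.24 ≈ 1.1856, c_gold = y_gold − 0.14·k_gold ≈ 0.9010.
Gain: Δc = 0.9010 − 0.7710 ≈ 0.1300.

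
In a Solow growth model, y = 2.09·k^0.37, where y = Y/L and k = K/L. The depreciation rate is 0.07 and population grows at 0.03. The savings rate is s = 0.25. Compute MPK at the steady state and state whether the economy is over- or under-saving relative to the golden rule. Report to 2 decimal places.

under-saving; MPK ≈ 0.15

Capital per worker breaks even when investment replaces (n + δ)·k; here n + δ = 0.1.
Steady-state k*: s·A·k^0.37 = 0.1·k gives k* = (0.25·2.09/0.1)^(1/0.63) ≈ 13.7981.
MPK = 0.37·2.09·13.7981^(-0.63) ≈ 0.1480.
MPK > n+δ = 0.1, so the economy is dynamically efficient (under-saving).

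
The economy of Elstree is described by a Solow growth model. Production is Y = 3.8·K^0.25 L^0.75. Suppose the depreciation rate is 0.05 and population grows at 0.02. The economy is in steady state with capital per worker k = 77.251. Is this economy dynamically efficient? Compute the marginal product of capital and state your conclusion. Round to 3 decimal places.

dynamically inefficient; MPK ≈ 0.036

Break-even investment rate: n + δ = 0.02 + 0.05 = 0.07.
MPK = 0.25·3.8·k^(0.25−1) = 0.25·3.8·77.251^(-0.75) ≈ 0.0365.
MPK < 0.07, so the economy is dynamically inefficient (over-saving).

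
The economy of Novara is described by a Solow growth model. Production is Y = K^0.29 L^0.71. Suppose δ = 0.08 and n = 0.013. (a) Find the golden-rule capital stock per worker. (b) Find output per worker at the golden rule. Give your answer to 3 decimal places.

Break-even investment rate: n + δ = 0.013 + 0.08 = 0.093.
Setting f'(k) = n+δ gives 0.29·k^(0.29−1) = 0.093, hence k_gold = (0.29/0.093)^(1/0.71) ≈ 4.9620.
y_gold = 4.9620^0.29 ≈ 1.5913.

(a) k_gold ≈ 4.962; (b) y_gold ≈ 1.591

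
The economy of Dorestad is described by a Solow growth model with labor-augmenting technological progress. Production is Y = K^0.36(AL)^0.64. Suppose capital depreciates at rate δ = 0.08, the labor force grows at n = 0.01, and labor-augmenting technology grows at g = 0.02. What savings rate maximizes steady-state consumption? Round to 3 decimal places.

The effective depreciation rate is n + g + δ = 0.01 + 0.02 + 0.08 = 0.11.
At the golden rule MPK = n+g+δ, and in any Cobb-Douglas steady state s = (n+g+δ)·k/y = MPK·k/y = capital's share 0.36.

s_gold = 0.360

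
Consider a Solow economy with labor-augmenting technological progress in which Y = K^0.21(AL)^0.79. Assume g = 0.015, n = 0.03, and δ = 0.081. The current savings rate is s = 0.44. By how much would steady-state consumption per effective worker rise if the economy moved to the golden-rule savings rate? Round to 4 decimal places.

Capital per effective worker breaks even when investment replaces (n + g + δ)·k; here n + g + δ = 0.126.
Current steady state (s = 0.44): k* = (0.44/0.126)^(1/0.79) ≈ 4.8691, y* = 4.8691^0.21 ≈ 1.3943, c* = (1−0.44)·1.3943 ≈ 0.7808.
Maximizing c = f(k) − (n+g+δ)·k gives f'(k) = n+g+δ, i.e. 0.21·k^(0.21−1) = 0.126, so k_gold = (0.21/0.126)^(1/0.79) ≈ 1.9091.
y_gold = 1.9091^0.21 ≈ 1.1454, c_gold = y_gold − 0.126·k_gold ≈ 0.9049.
Gain: Δc = 0.9049 − 0.7808 ≈ 0.1241.

Δc ≈ 0.1241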